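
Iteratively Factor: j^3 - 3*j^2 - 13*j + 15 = (j - 1)*(j^2 - 2*j - 15) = (j - 1)*(j + 3)*(j - 5)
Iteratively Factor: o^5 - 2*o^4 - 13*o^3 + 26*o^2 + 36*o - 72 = (o - 2)*(o^4 - 13*o^2 + 36) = (o - 2)^2*(o^3 + 2*o^2 - 9*o - 18) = (o - 3)*(o - 2)^2*(o^2 + 5*o + 6) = (o - 3)*(o - 2)^2*(o + 3)*(o + 2)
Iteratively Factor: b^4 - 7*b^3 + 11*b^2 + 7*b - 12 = (b - 3)*(b^3 - 4*b^2 - b + 4) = (b - 4)*(b - 3)*(b^2 - 1) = (b - 4)*(b - 3)*(b - 1)*(b + 1)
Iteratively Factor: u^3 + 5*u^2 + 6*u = (u)*(u^2 + 5*u + 6) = u*(u + 3)*(u + 2)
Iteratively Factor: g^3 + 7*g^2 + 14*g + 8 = (g + 4)*(g^2 + 3*g + 2) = (g + 1)*(g + 4)*(g + 2)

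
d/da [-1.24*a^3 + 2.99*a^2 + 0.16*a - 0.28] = -3.72*a^2 + 5.98*a + 0.16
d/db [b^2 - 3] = 2*b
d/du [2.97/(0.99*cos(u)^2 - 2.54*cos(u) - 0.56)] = (5.8806*cos(u) - 7.5438)*sin(u)/(-0.99*cos(u)^2 + 2.54*cos(u) + 0.56)^2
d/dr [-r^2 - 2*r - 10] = -2*r - 2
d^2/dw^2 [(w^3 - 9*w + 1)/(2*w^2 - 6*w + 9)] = 6*(-6*w^3 - 50*w^2 + 231*w - 156)/(8*w^6 - 72*w^5 + 324*w^4 - 864*w^3 + 1458*w^2 - 1458*w + 729)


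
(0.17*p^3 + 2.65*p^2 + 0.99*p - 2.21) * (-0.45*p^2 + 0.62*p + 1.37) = -0.0765*p^5 - 1.0871*p^4 + 1.4304*p^3 + 5.2388*p^2 - 0.0138999999999998*p - 3.0277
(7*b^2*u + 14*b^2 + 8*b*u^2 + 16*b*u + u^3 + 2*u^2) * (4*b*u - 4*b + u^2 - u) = 28*b^3*u^2 + 28*b^3*u - 56*b^3 + 39*b^2*u^3 + 39*b^2*u^2 - 78*b^2*u + 12*b*u^4 + 12*b*u^3 - 24*b*u^2 + u^5 + u^4 - 2*u^3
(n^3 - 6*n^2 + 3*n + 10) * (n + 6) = n^4 - 33*n^2 + 28*n + 60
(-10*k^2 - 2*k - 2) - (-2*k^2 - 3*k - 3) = -8*k^2 + k + 1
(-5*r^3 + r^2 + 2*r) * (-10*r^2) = 50*r^5 - 10*r^4 - 20*r^3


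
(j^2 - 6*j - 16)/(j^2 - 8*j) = (j + 2)/j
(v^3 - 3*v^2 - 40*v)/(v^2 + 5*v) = v - 8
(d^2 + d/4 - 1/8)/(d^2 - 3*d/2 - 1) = (d - 1/4)/(d - 2)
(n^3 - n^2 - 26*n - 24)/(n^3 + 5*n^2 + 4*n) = (n - 6)/n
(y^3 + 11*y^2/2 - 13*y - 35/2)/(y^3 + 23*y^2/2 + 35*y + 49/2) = (2*y - 5)/(2*y + 7)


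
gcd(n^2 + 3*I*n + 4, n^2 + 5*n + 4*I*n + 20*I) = n + 4*I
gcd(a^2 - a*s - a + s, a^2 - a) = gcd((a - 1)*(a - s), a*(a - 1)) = a - 1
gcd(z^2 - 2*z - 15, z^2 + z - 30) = z - 5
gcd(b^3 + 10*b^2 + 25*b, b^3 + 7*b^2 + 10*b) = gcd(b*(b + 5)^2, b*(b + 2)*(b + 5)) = b^2 + 5*b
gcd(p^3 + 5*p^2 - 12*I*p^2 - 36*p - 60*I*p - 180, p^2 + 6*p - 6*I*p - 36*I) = p - 6*I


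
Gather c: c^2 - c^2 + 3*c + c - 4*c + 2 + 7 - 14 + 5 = 0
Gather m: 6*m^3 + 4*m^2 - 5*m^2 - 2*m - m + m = 6*m^3 - m^2 - 2*m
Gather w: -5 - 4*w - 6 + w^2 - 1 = w^2 - 4*w - 12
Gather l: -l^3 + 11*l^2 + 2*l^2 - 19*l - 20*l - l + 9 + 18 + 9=-l^3 + 13*l^2 - 40*l + 36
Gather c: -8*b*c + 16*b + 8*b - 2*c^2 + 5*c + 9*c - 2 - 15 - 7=24*b - 2*c^2 + c*(14 - 8*b) - 24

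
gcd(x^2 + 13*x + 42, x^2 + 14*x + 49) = x + 7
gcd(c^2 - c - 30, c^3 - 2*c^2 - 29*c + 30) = c^2 - c - 30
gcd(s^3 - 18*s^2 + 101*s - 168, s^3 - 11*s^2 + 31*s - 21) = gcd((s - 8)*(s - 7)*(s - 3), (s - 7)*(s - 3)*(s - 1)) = s^2 - 10*s + 21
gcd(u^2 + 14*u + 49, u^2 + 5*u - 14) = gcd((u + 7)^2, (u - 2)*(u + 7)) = u + 7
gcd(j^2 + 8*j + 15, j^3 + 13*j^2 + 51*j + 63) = j + 3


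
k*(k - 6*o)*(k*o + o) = k^3*o - 6*k^2*o^2 + k^2*o - 6*k*o^2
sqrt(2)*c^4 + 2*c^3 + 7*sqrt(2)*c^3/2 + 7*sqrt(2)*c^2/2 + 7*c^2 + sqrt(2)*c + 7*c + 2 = (c + 1/2)*(c + 2)*(c + sqrt(2))*(sqrt(2)*c + sqrt(2))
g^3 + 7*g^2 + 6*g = g*(g + 1)*(g + 6)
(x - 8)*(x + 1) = x^2 - 7*x - 8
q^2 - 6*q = q*(q - 6)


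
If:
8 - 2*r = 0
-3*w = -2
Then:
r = 4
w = 2/3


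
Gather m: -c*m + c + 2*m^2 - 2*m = c + 2*m^2 + m*(-c - 2)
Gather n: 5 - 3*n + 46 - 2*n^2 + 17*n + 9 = -2*n^2 + 14*n + 60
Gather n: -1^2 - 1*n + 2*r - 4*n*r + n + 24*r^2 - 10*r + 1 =-4*n*r + 24*r^2 - 8*r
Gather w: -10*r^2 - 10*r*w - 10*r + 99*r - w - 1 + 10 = -10*r^2 + 89*r + w*(-10*r - 1) + 9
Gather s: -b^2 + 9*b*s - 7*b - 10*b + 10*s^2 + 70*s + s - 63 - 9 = -b^2 - 17*b + 10*s^2 + s*(9*b + 71) - 72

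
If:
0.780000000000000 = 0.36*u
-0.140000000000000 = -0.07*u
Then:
No Solution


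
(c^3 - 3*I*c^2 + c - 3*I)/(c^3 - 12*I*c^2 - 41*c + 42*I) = (c^2 + 1)/(c^2 - 9*I*c - 14)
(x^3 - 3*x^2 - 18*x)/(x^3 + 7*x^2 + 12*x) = (x - 6)/(x + 4)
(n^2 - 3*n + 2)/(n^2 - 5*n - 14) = (-n^2 + 3*n - 2)/(-n^2 + 5*n + 14)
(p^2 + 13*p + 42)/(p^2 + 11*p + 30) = (p + 7)/(p + 5)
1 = 1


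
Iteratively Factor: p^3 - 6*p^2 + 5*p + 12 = (p + 1)*(p^2 - 7*p + 12) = (p - 4)*(p + 1)*(p - 3)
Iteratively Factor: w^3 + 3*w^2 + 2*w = (w + 1)*(w^2 + 2*w) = w*(w + 1)*(w + 2)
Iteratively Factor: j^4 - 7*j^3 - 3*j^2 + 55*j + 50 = (j + 2)*(j^3 - 9*j^2 + 15*j + 25) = (j - 5)*(j + 2)*(j^2 - 4*j - 5) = (j - 5)^2*(j + 2)*(j + 1)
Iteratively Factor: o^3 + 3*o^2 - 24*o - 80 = (o - 5)*(o^2 + 8*o + 16) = (o - 5)*(o + 4)*(o + 4)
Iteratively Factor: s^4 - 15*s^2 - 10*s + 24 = (s - 4)*(s^3 + 4*s^2 + s - 6) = (s - 4)*(s + 2)*(s^2 + 2*s - 3) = (s - 4)*(s + 2)*(s + 3)*(s - 1)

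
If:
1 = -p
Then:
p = -1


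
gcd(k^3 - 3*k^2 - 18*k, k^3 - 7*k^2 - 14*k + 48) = k + 3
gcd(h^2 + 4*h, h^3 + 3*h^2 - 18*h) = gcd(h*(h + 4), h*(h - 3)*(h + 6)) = h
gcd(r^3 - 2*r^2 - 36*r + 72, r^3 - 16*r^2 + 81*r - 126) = r - 6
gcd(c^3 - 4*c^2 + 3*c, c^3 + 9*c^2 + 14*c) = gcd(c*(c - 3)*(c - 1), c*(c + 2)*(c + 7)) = c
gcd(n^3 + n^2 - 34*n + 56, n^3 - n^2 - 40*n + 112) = n^2 + 3*n - 28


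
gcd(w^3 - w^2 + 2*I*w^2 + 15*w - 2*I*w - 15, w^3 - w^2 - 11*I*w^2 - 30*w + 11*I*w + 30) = w - 1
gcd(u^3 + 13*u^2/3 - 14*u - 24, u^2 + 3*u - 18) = u^2 + 3*u - 18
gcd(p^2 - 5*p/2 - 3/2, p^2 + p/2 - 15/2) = 1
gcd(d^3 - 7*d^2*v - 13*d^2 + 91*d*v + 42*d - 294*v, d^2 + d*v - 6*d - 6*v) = d - 6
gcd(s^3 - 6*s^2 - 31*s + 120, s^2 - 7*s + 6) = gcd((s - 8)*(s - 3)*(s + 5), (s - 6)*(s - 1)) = 1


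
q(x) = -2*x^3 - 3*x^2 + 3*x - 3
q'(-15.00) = -1257.00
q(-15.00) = 6027.00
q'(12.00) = -933.00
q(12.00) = -3855.00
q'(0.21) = 1.48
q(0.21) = -2.52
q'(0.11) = 2.27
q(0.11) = -2.71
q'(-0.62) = 4.41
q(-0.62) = -5.54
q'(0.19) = 1.64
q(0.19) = -2.55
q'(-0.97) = 3.17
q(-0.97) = -6.91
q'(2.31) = -42.88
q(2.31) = -36.73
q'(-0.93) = 3.39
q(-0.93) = -6.78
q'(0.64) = -3.30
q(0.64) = -2.83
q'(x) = -6*x^2 - 6*x + 3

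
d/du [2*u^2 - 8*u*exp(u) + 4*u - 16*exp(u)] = -8*u*exp(u) + 4*u - 24*exp(u) + 4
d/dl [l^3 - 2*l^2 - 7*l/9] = 3*l^2 - 4*l - 7/9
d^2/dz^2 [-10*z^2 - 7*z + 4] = -20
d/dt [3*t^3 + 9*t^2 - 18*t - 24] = 9*t^2 + 18*t - 18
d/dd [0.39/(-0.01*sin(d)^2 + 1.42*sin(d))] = (0.0078*sin(d) - 0.5538)*cos(d)/((0.01*sin(d) - 1.42)^2*sin(d)^2)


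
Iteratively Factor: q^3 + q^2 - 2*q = (q - 1)*(q^2 + 2*q) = q*(q - 1)*(q + 2)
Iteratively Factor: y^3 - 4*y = (y + 2)*(y^2 - 2*y) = (y - 2)*(y + 2)*(y)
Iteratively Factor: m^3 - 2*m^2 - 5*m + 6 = (m + 2)*(m^2 - 4*m + 3) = (m - 1)*(m + 2)*(m - 3)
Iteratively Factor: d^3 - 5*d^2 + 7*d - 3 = (d - 3)*(d^2 - 2*d + 1) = (d - 3)*(d - 1)*(d - 1)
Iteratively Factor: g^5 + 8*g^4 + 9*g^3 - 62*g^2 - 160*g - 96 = (g + 2)*(g^4 + 6*g^3 - 3*g^2 - 56*g - 48) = (g + 2)*(g + 4)*(g^3 + 2*g^2 - 11*g - 12) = (g - 3)*(g + 2)*(g + 4)*(g^2 + 5*g + 4) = (g - 3)*(g + 2)*(g + 4)^2*(g + 1)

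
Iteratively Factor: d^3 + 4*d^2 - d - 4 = (d + 1)*(d^2 + 3*d - 4) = (d + 1)*(d + 4)*(d - 1)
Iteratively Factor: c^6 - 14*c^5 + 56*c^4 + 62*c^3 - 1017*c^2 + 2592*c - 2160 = (c - 3)*(c^5 - 11*c^4 + 23*c^3 + 131*c^2 - 624*c + 720) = (c - 5)*(c - 3)*(c^4 - 6*c^3 - 7*c^2 + 96*c - 144) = (c - 5)*(c - 4)*(c - 3)*(c^3 - 2*c^2 - 15*c + 36) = (c - 5)*(c - 4)*(c - 3)^2*(c^2 + c - 12) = (c - 5)*(c - 4)*(c - 3)^3*(c + 4)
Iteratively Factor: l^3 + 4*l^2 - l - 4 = (l + 1)*(l^2 + 3*l - 4) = (l + 1)*(l + 4)*(l - 1)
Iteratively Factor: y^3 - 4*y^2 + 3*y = (y)*(y^2 - 4*y + 3) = y*(y - 1)*(y - 3)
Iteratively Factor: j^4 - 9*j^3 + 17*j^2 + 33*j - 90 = (j - 3)*(j^3 - 6*j^2 - j + 30) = (j - 5)*(j - 3)*(j^2 - j - 6) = (j - 5)*(j - 3)^2*(j + 2)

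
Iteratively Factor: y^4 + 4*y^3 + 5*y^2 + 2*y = (y)*(y^3 + 4*y^2 + 5*y + 2) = y*(y + 1)*(y^2 + 3*y + 2) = y*(y + 1)*(y + 2)*(y + 1)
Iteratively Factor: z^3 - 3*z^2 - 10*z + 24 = (z - 2)*(z^2 - z - 12) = (z - 2)*(z + 3)*(z - 4)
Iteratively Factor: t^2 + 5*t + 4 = (t + 4)*(t + 1)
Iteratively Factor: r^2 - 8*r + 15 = (r - 5)*(r - 3)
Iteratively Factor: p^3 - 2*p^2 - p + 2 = (p - 2)*(p^2 - 1) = (p - 2)*(p - 1)*(p + 1)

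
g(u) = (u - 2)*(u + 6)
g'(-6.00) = -8.00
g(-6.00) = 0.00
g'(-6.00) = -8.00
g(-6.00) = 0.00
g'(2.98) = 9.96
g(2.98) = 8.80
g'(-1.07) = 1.86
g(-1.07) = -15.14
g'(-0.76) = 2.48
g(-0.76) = -14.46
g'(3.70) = 11.40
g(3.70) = 16.49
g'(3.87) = 11.74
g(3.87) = 18.46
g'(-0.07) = 3.86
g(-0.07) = -12.28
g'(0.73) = 5.46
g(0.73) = -8.55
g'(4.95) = 13.90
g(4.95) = 32.30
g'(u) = 2*u + 4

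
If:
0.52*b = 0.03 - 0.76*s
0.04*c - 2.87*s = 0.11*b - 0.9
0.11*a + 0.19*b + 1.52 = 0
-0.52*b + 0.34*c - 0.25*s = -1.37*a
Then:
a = -11.42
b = -1.39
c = 44.63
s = 0.99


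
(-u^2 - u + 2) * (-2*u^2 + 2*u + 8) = 2*u^4 - 14*u^2 - 4*u + 16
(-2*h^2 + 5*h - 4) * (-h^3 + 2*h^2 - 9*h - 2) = 2*h^5 - 9*h^4 + 32*h^3 - 49*h^2 + 26*h + 8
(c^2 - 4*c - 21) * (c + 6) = c^3 + 2*c^2 - 45*c - 126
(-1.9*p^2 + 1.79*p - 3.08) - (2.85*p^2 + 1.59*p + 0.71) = -4.75*p^2 + 0.2*p - 3.79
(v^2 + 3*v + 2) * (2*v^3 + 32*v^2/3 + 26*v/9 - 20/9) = 2*v^5 + 50*v^4/3 + 350*v^3/9 + 250*v^2/9 - 8*v/9 - 40/9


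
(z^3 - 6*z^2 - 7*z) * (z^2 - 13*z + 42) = z^5 - 19*z^4 + 113*z^3 - 161*z^2 - 294*z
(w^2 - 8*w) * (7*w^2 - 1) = 7*w^4 - 56*w^3 - w^2 + 8*w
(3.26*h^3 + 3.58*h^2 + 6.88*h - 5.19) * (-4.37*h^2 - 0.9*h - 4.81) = -14.2462*h^5 - 18.5786*h^4 - 48.9682*h^3 - 0.731499999999997*h^2 - 28.4218*h + 24.9639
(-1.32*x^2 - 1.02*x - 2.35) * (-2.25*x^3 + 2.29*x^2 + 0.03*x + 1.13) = 2.97*x^5 - 0.7278*x^4 + 2.9121*x^3 - 6.9037*x^2 - 1.2231*x - 2.6555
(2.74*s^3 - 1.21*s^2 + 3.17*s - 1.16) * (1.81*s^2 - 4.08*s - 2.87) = 4.9594*s^5 - 13.3693*s^4 + 2.8107*s^3 - 11.5605*s^2 - 4.3651*s + 3.3292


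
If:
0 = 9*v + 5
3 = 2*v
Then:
No Solution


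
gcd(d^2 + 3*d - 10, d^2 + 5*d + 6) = 1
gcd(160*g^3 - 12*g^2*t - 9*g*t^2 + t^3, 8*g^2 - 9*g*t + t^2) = -8*g + t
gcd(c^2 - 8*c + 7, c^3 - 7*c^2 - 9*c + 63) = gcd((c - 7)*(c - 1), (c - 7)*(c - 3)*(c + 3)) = c - 7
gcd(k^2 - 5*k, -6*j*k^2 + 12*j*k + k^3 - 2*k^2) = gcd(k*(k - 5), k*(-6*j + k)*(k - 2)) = k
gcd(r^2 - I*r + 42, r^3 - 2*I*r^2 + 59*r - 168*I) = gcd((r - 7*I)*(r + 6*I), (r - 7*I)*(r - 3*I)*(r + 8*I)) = r - 7*I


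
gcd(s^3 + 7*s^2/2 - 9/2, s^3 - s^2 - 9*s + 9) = s^2 + 2*s - 3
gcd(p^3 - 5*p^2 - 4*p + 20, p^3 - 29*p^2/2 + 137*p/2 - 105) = p - 5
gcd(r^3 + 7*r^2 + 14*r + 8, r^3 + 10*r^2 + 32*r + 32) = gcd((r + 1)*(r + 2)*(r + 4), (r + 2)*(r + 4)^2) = r^2 + 6*r + 8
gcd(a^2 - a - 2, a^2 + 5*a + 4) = a + 1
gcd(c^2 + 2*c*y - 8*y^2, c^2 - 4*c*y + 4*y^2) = -c + 2*y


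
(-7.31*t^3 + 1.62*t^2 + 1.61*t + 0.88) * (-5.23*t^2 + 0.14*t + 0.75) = 38.2313*t^5 - 9.496*t^4 - 13.676*t^3 - 3.162*t^2 + 1.3307*t + 0.66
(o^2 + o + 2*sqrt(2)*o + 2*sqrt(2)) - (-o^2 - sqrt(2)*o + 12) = 2*o^2 + o + 3*sqrt(2)*o - 12 + 2*sqrt(2)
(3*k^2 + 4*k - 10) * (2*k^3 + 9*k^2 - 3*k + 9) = 6*k^5 + 35*k^4 + 7*k^3 - 75*k^2 + 66*k - 90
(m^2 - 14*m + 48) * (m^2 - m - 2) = m^4 - 15*m^3 + 60*m^2 - 20*m - 96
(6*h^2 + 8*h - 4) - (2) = 6*h^2 + 8*h - 6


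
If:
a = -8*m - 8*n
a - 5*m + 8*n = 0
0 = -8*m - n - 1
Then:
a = 8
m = 0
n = -1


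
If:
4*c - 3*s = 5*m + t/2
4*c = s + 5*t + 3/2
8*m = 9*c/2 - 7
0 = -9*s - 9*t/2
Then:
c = -582/299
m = -589/299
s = 617/598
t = -617/299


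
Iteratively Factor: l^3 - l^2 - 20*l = (l)*(l^2 - l - 20) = l*(l + 4)*(l - 5)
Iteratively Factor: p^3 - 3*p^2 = (p)*(p^2 - 3*p) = p*(p - 3)*(p)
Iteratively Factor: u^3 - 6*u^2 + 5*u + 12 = (u - 4)*(u^2 - 2*u - 3) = (u - 4)*(u - 3)*(u + 1)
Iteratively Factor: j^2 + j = (j)*(j + 1)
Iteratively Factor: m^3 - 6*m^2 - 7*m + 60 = (m - 4)*(m^2 - 2*m - 15) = (m - 4)*(m + 3)*(m - 5)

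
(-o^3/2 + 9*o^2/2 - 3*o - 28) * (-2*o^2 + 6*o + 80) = o^5 - 12*o^4 - 7*o^3 + 398*o^2 - 408*o - 2240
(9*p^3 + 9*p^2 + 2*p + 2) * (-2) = -18*p^3 - 18*p^2 - 4*p - 4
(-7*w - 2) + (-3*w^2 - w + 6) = -3*w^2 - 8*w + 4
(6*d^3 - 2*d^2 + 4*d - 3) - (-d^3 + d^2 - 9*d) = 7*d^3 - 3*d^2 + 13*d - 3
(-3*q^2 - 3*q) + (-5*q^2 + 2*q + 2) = -8*q^2 - q + 2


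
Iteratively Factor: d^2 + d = (d + 1)*(d)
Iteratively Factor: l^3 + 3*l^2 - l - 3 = (l + 3)*(l^2 - 1) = (l + 1)*(l + 3)*(l - 1)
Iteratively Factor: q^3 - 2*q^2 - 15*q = (q + 3)*(q^2 - 5*q) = q*(q + 3)*(q - 5)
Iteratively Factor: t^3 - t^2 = (t)*(t^2 - t) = t*(t - 1)*(t)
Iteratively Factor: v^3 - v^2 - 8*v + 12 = (v - 2)*(v^2 + v - 6) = (v - 2)^2*(v + 3)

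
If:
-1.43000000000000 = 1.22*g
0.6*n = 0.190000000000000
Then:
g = -1.17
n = 0.32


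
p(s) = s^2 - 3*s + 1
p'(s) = 2*s - 3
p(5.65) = 15.97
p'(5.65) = 8.30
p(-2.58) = 15.40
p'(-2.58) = -8.16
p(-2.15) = 12.07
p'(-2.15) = -7.30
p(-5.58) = 48.88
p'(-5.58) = -14.16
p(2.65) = 0.07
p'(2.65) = 2.30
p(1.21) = -1.17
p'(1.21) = -0.58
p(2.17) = -0.80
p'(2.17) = 1.34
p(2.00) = -1.00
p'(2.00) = 1.00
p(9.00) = 55.00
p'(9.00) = 15.00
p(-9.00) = 109.00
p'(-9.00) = -21.00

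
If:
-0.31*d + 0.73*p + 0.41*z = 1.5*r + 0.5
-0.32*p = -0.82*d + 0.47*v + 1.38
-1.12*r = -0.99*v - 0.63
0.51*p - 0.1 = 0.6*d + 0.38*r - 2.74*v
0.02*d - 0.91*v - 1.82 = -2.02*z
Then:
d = 2.99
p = 3.00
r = 0.78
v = 0.24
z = 0.98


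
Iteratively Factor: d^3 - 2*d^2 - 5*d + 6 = (d - 1)*(d^2 - d - 6) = (d - 3)*(d - 1)*(d + 2)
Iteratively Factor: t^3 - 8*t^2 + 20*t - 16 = (t - 2)*(t^2 - 6*t + 8) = (t - 4)*(t - 2)*(t - 2)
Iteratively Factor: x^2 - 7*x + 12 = (x - 4)*(x - 3)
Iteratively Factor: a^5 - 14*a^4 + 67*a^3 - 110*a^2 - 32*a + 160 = (a + 1)*(a^4 - 15*a^3 + 82*a^2 - 192*a + 160) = (a - 5)*(a + 1)*(a^3 - 10*a^2 + 32*a - 32) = (a - 5)*(a - 2)*(a + 1)*(a^2 - 8*a + 16) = (a - 5)*(a - 4)*(a - 2)*(a + 1)*(a - 4)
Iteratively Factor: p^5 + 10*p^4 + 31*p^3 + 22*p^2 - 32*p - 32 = (p + 4)*(p^4 + 6*p^3 + 7*p^2 - 6*p - 8) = (p + 2)*(p + 4)*(p^3 + 4*p^2 - p - 4) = (p - 1)*(p + 2)*(p + 4)*(p^2 + 5*p + 4) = (p - 1)*(p + 2)*(p + 4)^2*(p + 1)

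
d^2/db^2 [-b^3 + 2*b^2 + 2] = 4 - 6*b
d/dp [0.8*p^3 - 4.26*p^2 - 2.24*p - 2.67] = 2.4*p^2 - 8.52*p - 2.24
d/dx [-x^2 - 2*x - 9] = -2*x - 2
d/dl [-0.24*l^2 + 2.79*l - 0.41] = 2.79 - 0.48*l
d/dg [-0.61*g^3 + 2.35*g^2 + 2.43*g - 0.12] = -1.83*g^2 + 4.7*g + 2.43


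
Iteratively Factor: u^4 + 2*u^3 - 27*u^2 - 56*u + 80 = (u - 5)*(u^3 + 7*u^2 + 8*u - 16) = (u - 5)*(u + 4)*(u^2 + 3*u - 4) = (u - 5)*(u + 4)^2*(u - 1)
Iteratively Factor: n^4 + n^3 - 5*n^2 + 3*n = (n - 1)*(n^3 + 2*n^2 - 3*n) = (n - 1)*(n + 3)*(n^2 - n) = n*(n - 1)*(n + 3)*(n - 1)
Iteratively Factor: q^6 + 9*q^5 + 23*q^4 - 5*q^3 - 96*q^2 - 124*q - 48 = (q + 1)*(q^5 + 8*q^4 + 15*q^3 - 20*q^2 - 76*q - 48) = (q + 1)*(q + 4)*(q^4 + 4*q^3 - q^2 - 16*q - 12) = (q + 1)^2*(q + 4)*(q^3 + 3*q^2 - 4*q - 12) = (q - 2)*(q + 1)^2*(q + 4)*(q^2 + 5*q + 6) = (q - 2)*(q + 1)^2*(q + 2)*(q + 4)*(q + 3)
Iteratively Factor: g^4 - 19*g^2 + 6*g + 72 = (g + 4)*(g^3 - 4*g^2 - 3*g + 18) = (g + 2)*(g + 4)*(g^2 - 6*g + 9) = (g - 3)*(g + 2)*(g + 4)*(g - 3)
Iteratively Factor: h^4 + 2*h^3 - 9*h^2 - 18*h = (h + 2)*(h^3 - 9*h) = (h - 3)*(h + 2)*(h^2 + 3*h) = h*(h - 3)*(h + 2)*(h + 3)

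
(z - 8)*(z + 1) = z^2 - 7*z - 8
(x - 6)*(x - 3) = x^2 - 9*x + 18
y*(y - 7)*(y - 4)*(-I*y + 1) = -I*y^4 + y^3 + 11*I*y^3 - 11*y^2 - 28*I*y^2 + 28*y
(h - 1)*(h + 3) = h^2 + 2*h - 3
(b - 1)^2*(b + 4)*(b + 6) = b^4 + 8*b^3 + 5*b^2 - 38*b + 24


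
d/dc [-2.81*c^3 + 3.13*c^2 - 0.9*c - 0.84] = -8.43*c^2 + 6.26*c - 0.9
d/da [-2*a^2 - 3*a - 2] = -4*a - 3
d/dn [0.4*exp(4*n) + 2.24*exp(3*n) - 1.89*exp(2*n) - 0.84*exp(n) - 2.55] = (1.6*exp(3*n) + 6.72*exp(2*n) - 3.78*exp(n) - 0.84)*exp(n)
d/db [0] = 0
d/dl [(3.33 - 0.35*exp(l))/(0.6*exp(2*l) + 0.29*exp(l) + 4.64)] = (0.21*exp(2*l) - 3.996*exp(l) - 2.5897)*exp(l)/(0.36*exp(4*l) + 0.348*exp(3*l) + 5.6521*exp(2*l) + 2.6912*exp(l) + 21.5296)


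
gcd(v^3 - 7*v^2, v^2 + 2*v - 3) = 1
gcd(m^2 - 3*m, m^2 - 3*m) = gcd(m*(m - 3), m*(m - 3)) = m^2 - 3*m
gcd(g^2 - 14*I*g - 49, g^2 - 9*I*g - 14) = g - 7*I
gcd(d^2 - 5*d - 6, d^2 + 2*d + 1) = d + 1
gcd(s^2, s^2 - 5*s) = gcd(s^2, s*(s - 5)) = s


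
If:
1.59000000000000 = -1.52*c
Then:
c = -1.05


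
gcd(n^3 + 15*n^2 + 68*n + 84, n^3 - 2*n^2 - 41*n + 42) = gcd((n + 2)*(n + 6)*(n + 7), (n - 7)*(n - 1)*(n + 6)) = n + 6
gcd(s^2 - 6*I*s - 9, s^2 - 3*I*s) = s - 3*I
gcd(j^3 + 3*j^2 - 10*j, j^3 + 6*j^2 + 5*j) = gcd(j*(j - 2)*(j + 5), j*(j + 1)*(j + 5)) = j^2 + 5*j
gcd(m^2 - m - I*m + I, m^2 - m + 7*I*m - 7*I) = m - 1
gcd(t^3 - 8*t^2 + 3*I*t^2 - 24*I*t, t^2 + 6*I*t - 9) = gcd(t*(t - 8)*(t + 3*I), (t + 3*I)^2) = t + 3*I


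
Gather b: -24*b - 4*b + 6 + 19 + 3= 28 - 28*b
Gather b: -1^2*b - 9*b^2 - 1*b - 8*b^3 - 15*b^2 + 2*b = -8*b^3 - 24*b^2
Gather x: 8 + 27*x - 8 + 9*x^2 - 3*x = 9*x^2 + 24*x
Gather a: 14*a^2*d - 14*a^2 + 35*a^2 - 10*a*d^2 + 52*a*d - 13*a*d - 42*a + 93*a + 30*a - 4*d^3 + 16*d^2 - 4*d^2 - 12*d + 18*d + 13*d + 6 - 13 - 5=a^2*(14*d + 21) + a*(-10*d^2 + 39*d + 81) - 4*d^3 + 12*d^2 + 19*d - 12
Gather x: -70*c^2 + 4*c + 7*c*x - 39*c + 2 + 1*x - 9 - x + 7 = -70*c^2 + 7*c*x - 35*c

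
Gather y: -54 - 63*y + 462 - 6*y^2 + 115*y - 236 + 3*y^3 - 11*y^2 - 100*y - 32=3*y^3 - 17*y^2 - 48*y + 140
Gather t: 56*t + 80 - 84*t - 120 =-28*t - 40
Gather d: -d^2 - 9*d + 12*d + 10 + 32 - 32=-d^2 + 3*d + 10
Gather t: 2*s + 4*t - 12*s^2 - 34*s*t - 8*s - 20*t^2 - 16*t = -12*s^2 - 6*s - 20*t^2 + t*(-34*s - 12)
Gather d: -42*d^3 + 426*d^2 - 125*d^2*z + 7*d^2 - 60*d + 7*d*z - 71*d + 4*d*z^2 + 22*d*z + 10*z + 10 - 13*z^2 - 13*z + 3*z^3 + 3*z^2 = -42*d^3 + d^2*(433 - 125*z) + d*(4*z^2 + 29*z - 131) + 3*z^3 - 10*z^2 - 3*z + 10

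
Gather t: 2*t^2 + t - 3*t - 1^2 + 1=2*t^2 - 2*t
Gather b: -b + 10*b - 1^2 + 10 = 9*b + 9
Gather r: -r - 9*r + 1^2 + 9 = 10 - 10*r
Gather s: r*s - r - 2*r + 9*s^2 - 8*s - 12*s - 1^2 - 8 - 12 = -3*r + 9*s^2 + s*(r - 20) - 21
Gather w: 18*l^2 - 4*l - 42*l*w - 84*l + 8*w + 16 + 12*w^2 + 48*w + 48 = 18*l^2 - 88*l + 12*w^2 + w*(56 - 42*l) + 64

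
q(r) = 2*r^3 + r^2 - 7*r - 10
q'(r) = 6*r^2 + 2*r - 7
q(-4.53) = -143.69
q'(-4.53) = 107.07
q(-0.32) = -7.72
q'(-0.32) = -7.03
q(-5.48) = -270.74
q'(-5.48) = 162.22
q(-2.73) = -24.13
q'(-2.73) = 32.26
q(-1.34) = -3.64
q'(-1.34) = 1.09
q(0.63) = -13.51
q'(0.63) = -3.36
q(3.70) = 79.10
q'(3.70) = 82.54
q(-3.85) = -82.36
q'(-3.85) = 74.24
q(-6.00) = -364.00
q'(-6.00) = 197.00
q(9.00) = 1466.00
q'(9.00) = 497.00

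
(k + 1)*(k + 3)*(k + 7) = k^3 + 11*k^2 + 31*k + 21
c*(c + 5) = c^2 + 5*c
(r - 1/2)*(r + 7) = r^2 + 13*r/2 - 7/2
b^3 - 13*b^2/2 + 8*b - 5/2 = (b - 5)*(b - 1)*(b - 1/2)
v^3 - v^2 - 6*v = v*(v - 3)*(v + 2)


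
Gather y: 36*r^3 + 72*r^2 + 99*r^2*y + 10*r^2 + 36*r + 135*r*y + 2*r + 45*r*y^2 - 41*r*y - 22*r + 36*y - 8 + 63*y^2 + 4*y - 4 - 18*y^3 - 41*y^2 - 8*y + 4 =36*r^3 + 82*r^2 + 16*r - 18*y^3 + y^2*(45*r + 22) + y*(99*r^2 + 94*r + 32) - 8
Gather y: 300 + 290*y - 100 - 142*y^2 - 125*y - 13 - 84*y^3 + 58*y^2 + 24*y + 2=-84*y^3 - 84*y^2 + 189*y + 189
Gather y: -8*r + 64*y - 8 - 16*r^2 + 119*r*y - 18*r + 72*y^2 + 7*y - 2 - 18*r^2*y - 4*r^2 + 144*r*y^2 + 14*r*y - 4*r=-20*r^2 - 30*r + y^2*(144*r + 72) + y*(-18*r^2 + 133*r + 71) - 10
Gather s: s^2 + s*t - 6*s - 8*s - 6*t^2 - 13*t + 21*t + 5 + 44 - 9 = s^2 + s*(t - 14) - 6*t^2 + 8*t + 40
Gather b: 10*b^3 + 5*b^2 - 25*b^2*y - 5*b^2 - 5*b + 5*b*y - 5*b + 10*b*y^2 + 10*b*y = 10*b^3 - 25*b^2*y + b*(10*y^2 + 15*y - 10)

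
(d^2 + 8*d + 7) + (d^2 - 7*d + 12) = 2*d^2 + d + 19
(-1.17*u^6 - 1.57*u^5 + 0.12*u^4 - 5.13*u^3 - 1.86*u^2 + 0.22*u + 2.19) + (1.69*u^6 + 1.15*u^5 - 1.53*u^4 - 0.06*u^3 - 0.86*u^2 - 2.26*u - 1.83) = 0.52*u^6 - 0.42*u^5 - 1.41*u^4 - 5.19*u^3 - 2.72*u^2 - 2.04*u + 0.36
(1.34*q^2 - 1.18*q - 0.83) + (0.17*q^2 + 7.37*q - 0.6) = 1.51*q^2 + 6.19*q - 1.43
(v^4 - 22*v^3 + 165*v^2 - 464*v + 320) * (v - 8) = v^5 - 30*v^4 + 341*v^3 - 1784*v^2 + 4032*v - 2560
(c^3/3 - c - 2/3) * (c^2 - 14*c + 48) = c^5/3 - 14*c^4/3 + 15*c^3 + 40*c^2/3 - 116*c/3 - 32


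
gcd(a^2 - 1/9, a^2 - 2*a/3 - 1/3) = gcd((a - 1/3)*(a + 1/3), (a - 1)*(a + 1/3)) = a + 1/3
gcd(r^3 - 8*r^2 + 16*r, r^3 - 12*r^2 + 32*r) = r^2 - 4*r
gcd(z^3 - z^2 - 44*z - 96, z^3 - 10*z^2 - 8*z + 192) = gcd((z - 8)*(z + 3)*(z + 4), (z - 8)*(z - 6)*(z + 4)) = z^2 - 4*z - 32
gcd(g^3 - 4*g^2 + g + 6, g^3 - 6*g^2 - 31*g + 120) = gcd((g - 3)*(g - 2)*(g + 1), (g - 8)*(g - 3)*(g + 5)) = g - 3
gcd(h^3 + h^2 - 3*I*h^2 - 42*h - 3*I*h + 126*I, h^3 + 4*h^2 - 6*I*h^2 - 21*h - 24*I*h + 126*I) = h + 7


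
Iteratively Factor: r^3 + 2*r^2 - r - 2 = (r + 1)*(r^2 + r - 2) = (r - 1)*(r + 1)*(r + 2)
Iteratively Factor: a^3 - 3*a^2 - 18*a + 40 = (a - 5)*(a^2 + 2*a - 8) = (a - 5)*(a + 4)*(a - 2)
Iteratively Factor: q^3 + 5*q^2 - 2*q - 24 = (q + 4)*(q^2 + q - 6) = (q - 2)*(q + 4)*(q + 3)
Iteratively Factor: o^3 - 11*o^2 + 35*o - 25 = (o - 5)*(o^2 - 6*o + 5) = (o - 5)^2*(o - 1)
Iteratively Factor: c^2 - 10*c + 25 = (c - 5)*(c - 5)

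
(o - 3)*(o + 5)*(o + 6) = o^3 + 8*o^2 - 3*o - 90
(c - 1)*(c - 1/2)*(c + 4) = c^3 + 5*c^2/2 - 11*c/2 + 2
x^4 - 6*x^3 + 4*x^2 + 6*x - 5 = (x - 5)*(x - 1)^2*(x + 1)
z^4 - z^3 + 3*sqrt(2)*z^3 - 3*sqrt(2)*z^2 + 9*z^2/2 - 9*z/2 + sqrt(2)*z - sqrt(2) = (z - 1)*(z + sqrt(2)/2)^2*(z + 2*sqrt(2))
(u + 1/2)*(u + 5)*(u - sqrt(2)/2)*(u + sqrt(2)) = u^4 + sqrt(2)*u^3/2 + 11*u^3/2 + 3*u^2/2 + 11*sqrt(2)*u^2/4 - 11*u/2 + 5*sqrt(2)*u/4 - 5/2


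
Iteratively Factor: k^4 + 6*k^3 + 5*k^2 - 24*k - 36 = (k + 3)*(k^3 + 3*k^2 - 4*k - 12) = (k + 2)*(k + 3)*(k^2 + k - 6) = (k - 2)*(k + 2)*(k + 3)*(k + 3)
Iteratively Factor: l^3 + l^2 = (l)*(l^2 + l) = l^2*(l + 1)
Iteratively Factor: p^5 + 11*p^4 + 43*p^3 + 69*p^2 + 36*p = (p + 3)*(p^4 + 8*p^3 + 19*p^2 + 12*p) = (p + 3)^2*(p^3 + 5*p^2 + 4*p) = (p + 3)^2*(p + 4)*(p^2 + p) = p*(p + 3)^2*(p + 4)*(p + 1)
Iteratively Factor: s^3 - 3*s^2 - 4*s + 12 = (s - 2)*(s^2 - s - 6) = (s - 2)*(s + 2)*(s - 3)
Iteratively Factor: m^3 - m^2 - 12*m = (m - 4)*(m^2 + 3*m) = (m - 4)*(m + 3)*(m)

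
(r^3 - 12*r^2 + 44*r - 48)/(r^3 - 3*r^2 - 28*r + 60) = (r - 4)/(r + 5)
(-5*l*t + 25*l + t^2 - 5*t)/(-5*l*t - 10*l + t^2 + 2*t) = (t - 5)/(t + 2)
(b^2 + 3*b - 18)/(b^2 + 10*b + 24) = (b - 3)/(b + 4)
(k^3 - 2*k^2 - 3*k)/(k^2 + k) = k - 3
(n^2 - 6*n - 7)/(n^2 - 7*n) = (n + 1)/n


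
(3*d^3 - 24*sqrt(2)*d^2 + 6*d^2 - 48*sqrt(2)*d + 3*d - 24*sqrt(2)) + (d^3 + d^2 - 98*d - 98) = 4*d^3 - 24*sqrt(2)*d^2 + 7*d^2 - 95*d - 48*sqrt(2)*d - 98 - 24*sqrt(2)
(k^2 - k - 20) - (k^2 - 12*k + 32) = 11*k - 52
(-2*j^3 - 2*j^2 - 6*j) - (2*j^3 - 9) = -4*j^3 - 2*j^2 - 6*j + 9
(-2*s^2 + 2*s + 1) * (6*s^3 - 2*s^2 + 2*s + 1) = -12*s^5 + 16*s^4 - 2*s^3 + 4*s + 1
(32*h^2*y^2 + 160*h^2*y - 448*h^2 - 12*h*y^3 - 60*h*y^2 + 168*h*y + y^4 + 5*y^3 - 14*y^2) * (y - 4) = 32*h^2*y^3 + 32*h^2*y^2 - 1088*h^2*y + 1792*h^2 - 12*h*y^4 - 12*h*y^3 + 408*h*y^2 - 672*h*y + y^5 + y^4 - 34*y^3 + 56*y^2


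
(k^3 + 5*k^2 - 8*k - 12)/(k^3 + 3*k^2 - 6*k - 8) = (k + 6)/(k + 4)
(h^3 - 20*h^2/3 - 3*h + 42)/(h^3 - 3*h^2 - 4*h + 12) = (h^2 - 11*h/3 - 14)/(h^2 - 4)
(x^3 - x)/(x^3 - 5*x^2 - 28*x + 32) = x*(x + 1)/(x^2 - 4*x - 32)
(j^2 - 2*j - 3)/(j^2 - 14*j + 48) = (j^2 - 2*j - 3)/(j^2 - 14*j + 48)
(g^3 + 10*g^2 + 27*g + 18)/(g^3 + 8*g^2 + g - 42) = (g^2 + 7*g + 6)/(g^2 + 5*g - 14)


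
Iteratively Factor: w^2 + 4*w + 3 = (w + 3)*(w + 1)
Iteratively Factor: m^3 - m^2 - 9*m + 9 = (m + 3)*(m^2 - 4*m + 3) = (m - 1)*(m + 3)*(m - 3)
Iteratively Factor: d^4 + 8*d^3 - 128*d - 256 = (d + 4)*(d^3 + 4*d^2 - 16*d - 64) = (d - 4)*(d + 4)*(d^2 + 8*d + 16) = (d - 4)*(d + 4)^2*(d + 4)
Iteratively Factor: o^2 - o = (o - 1)*(o)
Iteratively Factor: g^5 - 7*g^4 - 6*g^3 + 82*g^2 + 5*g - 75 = (g + 3)*(g^4 - 10*g^3 + 24*g^2 + 10*g - 25) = (g - 1)*(g + 3)*(g^3 - 9*g^2 + 15*g + 25) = (g - 5)*(g - 1)*(g + 3)*(g^2 - 4*g - 5) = (g - 5)^2*(g - 1)*(g + 3)*(g + 1)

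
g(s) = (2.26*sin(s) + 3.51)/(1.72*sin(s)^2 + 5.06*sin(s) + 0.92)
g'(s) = (-3.44*sin(s)*cos(s) - 5.06*cos(s))*(2.26*sin(s) + 3.51)/(1.72*sin(s)^2 + 5.06*sin(s) + 0.92)^2 + 2.26*cos(s)/(1.72*sin(s)^2 + 5.06*sin(s) + 0.92) = (-12.0744*sin(s) + 1.9436*cos(2*s) - 17.625)*cos(s)/(1.72*sin(s)^2 + 5.06*sin(s) + 0.92)^2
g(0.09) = 2.67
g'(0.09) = -8.68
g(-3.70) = 1.15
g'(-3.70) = 1.18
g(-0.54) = -1.91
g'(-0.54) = -5.98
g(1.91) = 0.78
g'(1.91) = 0.19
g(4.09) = -0.81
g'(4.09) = 1.16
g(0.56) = 1.15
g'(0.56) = -1.17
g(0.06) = 2.96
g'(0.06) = -10.84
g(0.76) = 0.97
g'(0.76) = -0.69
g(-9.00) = -2.95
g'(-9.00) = 13.58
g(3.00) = 2.30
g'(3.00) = 6.21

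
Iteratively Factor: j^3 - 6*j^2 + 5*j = (j - 1)*(j^2 - 5*j) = (j - 5)*(j - 1)*(j)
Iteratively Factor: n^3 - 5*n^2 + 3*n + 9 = (n - 3)*(n^2 - 2*n - 3) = (n - 3)^2*(n + 1)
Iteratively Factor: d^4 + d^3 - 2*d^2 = (d - 1)*(d^3 + 2*d^2) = d*(d - 1)*(d^2 + 2*d) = d^2*(d - 1)*(d + 2)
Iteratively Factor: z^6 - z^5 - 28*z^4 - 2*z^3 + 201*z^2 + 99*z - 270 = (z - 5)*(z^5 + 4*z^4 - 8*z^3 - 42*z^2 - 9*z + 54) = (z - 5)*(z + 3)*(z^4 + z^3 - 11*z^2 - 9*z + 18) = (z - 5)*(z + 3)^2*(z^3 - 2*z^2 - 5*z + 6) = (z - 5)*(z - 1)*(z + 3)^2*(z^2 - z - 6) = (z - 5)*(z - 1)*(z + 2)*(z + 3)^2*(z - 3)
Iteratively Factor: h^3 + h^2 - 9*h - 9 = (h + 3)*(h^2 - 2*h - 3) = (h - 3)*(h + 3)*(h + 1)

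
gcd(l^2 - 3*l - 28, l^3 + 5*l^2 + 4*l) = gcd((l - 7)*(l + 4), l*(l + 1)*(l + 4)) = l + 4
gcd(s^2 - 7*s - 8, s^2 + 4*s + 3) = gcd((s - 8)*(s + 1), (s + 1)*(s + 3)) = s + 1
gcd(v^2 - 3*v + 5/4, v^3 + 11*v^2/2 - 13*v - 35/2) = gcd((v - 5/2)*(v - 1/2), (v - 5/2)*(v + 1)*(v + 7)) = v - 5/2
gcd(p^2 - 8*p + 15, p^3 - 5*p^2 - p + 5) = p - 5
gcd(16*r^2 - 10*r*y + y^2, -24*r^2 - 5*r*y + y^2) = -8*r + y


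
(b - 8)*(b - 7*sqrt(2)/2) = b^2 - 8*b - 7*sqrt(2)*b/2 + 28*sqrt(2)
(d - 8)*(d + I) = d^2 - 8*d + I*d - 8*I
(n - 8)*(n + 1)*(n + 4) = n^3 - 3*n^2 - 36*n - 32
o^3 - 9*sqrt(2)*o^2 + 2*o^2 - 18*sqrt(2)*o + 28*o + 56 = (o + 2)*(o - 7*sqrt(2))*(o - 2*sqrt(2))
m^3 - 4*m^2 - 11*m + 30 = (m - 5)*(m - 2)*(m + 3)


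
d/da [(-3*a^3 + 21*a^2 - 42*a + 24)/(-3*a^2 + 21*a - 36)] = (a^2 - 6*a + 7)/(a^2 - 6*a + 9)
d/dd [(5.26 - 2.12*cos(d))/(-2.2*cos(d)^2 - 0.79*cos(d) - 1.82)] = (4.664*cos(d)^2 - 23.144*cos(d) - 8.0138)*sin(d)/(4.84*cos(d)^4 + 3.476*cos(d)^3 + 8.6321*cos(d)^2 + 2.8756*cos(d) + 3.3124)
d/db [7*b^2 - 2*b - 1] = 14*b - 2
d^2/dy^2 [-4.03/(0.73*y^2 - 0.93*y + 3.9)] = (4.295174*y^2 - 5.471934*y - 4.03*(1.46*y - 0.93)*(2.92*y - 1.86) + 22.94682)/(0.73*y^2 - 0.93*y + 3.9)^3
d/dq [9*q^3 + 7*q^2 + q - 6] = 27*q^2 + 14*q + 1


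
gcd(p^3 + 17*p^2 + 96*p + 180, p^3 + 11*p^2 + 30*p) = p^2 + 11*p + 30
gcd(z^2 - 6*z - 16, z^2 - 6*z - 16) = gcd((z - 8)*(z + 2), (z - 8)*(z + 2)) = z^2 - 6*z - 16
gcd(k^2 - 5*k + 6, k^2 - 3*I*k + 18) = 1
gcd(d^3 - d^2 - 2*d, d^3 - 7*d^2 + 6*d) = d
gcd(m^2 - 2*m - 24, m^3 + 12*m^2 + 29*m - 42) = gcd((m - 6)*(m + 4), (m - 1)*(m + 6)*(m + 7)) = 1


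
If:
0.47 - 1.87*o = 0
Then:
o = 0.25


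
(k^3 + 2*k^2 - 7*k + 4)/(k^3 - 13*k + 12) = (k - 1)/(k - 3)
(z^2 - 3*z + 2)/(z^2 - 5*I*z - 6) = (-z^2 + 3*z - 2)/(-z^2 + 5*I*z + 6)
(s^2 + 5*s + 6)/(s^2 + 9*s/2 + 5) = 2*(s + 3)/(2*s + 5)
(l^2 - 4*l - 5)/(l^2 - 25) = (l + 1)/(l + 5)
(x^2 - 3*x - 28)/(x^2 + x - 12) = (x - 7)/(x - 3)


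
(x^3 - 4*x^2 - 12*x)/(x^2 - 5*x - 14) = x*(x - 6)/(x - 7)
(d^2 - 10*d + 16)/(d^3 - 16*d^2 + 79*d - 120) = (d - 2)/(d^2 - 8*d + 15)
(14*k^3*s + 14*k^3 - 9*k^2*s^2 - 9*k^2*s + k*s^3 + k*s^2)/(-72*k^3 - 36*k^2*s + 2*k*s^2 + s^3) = k*(-14*k^2*s - 14*k^2 + 9*k*s^2 + 9*k*s - s^3 - s^2)/(72*k^3 + 36*k^2*s - 2*k*s^2 - s^3)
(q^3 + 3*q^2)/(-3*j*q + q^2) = q*(q + 3)/(-3*j + q)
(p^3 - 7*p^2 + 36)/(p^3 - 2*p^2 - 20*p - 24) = (p - 3)/(p + 2)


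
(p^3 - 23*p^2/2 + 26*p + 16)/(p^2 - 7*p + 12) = (p^2 - 15*p/2 - 4)/(p - 3)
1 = 1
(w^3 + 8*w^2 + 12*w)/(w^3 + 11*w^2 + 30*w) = (w + 2)/(w + 5)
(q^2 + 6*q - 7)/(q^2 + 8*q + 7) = (q - 1)/(q + 1)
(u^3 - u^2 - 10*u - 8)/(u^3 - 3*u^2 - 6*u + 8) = (u + 1)/(u - 1)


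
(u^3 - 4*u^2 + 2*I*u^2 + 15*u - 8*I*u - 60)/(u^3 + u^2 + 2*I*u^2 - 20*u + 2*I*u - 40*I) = (u^2 + 2*I*u + 15)/(u^2 + u*(5 + 2*I) + 10*I)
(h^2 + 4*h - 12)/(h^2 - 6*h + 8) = (h + 6)/(h - 4)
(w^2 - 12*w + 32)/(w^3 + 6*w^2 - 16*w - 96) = (w - 8)/(w^2 + 10*w + 24)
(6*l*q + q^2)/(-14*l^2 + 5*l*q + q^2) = q*(6*l + q)/(-14*l^2 + 5*l*q + q^2)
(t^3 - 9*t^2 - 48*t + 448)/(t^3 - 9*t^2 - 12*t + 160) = (t^2 - t - 56)/(t^2 - t - 20)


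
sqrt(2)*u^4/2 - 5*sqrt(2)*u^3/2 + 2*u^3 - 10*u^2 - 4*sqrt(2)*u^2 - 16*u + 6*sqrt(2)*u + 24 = (u - 6)*(u - 1)*(u + 2*sqrt(2))*(sqrt(2)*u/2 + sqrt(2))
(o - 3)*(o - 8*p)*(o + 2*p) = o^3 - 6*o^2*p - 3*o^2 - 16*o*p^2 + 18*o*p + 48*p^2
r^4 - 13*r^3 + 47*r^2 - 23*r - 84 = (r - 7)*(r - 4)*(r - 3)*(r + 1)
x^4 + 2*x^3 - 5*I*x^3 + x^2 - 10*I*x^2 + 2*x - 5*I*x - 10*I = (x + 2)*(x - 5*I)*(x - I)*(x + I)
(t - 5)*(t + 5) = t^2 - 25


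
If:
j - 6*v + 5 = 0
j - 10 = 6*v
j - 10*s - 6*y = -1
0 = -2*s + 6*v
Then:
No Solution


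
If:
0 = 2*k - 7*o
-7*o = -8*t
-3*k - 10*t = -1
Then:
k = 2/11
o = 4/77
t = 1/22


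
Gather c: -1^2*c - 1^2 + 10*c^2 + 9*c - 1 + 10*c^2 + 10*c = 20*c^2 + 18*c - 2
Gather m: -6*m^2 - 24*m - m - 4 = -6*m^2 - 25*m - 4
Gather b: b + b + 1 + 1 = 2*b + 2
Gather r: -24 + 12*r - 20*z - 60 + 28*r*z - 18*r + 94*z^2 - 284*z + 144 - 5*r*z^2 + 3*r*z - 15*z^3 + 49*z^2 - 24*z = r*(-5*z^2 + 31*z - 6) - 15*z^3 + 143*z^2 - 328*z + 60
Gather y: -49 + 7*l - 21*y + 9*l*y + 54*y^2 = 7*l + 54*y^2 + y*(9*l - 21) - 49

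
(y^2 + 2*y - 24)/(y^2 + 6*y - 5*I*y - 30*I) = (y - 4)/(y - 5*I)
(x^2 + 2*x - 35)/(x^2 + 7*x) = (x - 5)/x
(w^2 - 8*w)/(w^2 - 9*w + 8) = w/(w - 1)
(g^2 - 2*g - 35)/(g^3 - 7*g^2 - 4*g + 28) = (g + 5)/(g^2 - 4)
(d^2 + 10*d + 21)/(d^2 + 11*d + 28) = (d + 3)/(d + 4)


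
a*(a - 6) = a^2 - 6*a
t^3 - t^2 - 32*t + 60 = (t - 5)*(t - 2)*(t + 6)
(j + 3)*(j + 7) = j^2 + 10*j + 21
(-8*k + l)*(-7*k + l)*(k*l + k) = 56*k^3*l + 56*k^3 - 15*k^2*l^2 - 15*k^2*l + k*l^3 + k*l^2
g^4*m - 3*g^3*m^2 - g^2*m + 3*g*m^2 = g*(g - 1)*(g - 3*m)*(g*m + m)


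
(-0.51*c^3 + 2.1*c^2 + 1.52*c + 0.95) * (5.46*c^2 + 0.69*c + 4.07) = -2.7846*c^5 + 11.1141*c^4 + 7.6725*c^3 + 14.7828*c^2 + 6.8419*c + 3.8665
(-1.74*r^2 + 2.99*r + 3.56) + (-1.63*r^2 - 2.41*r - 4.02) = -3.37*r^2 + 0.58*r - 0.46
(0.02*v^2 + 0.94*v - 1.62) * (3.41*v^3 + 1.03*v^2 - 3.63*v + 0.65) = 0.0682*v^5 + 3.226*v^4 - 4.6286*v^3 - 5.0678*v^2 + 6.4916*v - 1.053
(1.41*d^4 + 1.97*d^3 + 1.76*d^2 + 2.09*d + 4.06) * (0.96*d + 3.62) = 1.3536*d^5 + 6.9954*d^4 + 8.821*d^3 + 8.3776*d^2 + 11.4634*d + 14.6972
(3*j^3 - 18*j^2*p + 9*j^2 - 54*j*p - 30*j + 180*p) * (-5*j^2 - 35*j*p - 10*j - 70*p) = -15*j^5 - 15*j^4*p - 75*j^4 + 630*j^3*p^2 - 75*j^3*p + 60*j^3 + 3150*j^2*p^2 + 60*j^2*p + 300*j^2 - 2520*j*p^2 + 300*j*p - 12600*p^2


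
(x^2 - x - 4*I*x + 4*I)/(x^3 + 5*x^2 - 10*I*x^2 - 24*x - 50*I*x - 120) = (x - 1)/(x^2 + x*(5 - 6*I) - 30*I)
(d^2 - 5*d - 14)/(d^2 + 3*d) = (d^2 - 5*d - 14)/(d*(d + 3))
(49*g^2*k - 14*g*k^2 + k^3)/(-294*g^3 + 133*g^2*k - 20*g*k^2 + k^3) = -k/(6*g - k)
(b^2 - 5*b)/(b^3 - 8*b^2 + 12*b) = (b - 5)/(b^2 - 8*b + 12)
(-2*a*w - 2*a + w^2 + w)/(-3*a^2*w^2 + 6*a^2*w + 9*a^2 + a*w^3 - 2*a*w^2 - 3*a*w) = (-2*a + w)/(a*(-3*a*w + 9*a + w^2 - 3*w))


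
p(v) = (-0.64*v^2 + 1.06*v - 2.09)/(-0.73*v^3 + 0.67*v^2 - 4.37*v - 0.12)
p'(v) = (1.06 - 1.28*v)/(-0.73*v^3 + 0.67*v^2 - 4.37*v - 0.12) + (-0.64*v^2 + 1.06*v - 2.09)*(2.19*v^2 - 1.34*v + 4.37)/(-0.73*v^3 + 0.67*v^2 - 4.37*v - 0.12)^2 = (-0.4672*v^4 + 1.5476*v^3 - 2.4905*v^2 + 2.9542*v - 9.2605)/(0.5329*v^6 - 0.9782*v^5 + 6.8291*v^4 - 5.6806*v^3 + 18.9361*v^2 + 1.0488*v + 0.0144)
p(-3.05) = -0.28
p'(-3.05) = -0.08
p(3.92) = 0.15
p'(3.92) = -0.02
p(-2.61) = -0.32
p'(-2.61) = -0.10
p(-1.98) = -0.40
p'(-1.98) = -0.16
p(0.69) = 0.54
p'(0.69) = -0.86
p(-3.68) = -0.24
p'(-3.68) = -0.06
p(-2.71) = -0.31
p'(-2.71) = -0.09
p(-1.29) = -0.55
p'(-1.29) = -0.32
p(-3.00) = -0.28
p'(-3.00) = -0.08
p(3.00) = 0.17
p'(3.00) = -0.03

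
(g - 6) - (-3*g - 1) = 4*g - 5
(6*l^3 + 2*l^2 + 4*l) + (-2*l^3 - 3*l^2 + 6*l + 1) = 4*l^3 - l^2 + 10*l + 1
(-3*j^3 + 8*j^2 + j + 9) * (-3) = 9*j^3 - 24*j^2 - 3*j - 27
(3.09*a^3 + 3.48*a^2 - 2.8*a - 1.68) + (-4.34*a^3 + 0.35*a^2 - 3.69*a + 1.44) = -1.25*a^3 + 3.83*a^2 - 6.49*a - 0.24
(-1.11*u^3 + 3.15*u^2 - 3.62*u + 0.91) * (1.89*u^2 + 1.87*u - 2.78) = -2.0979*u^5 + 3.8778*u^4 + 2.1345*u^3 - 13.8065*u^2 + 11.7653*u - 2.5298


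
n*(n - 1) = n^2 - n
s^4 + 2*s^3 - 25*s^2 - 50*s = s*(s - 5)*(s + 2)*(s + 5)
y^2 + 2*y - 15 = (y - 3)*(y + 5)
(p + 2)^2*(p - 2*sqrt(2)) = p^3 - 2*sqrt(2)*p^2 + 4*p^2 - 8*sqrt(2)*p + 4*p - 8*sqrt(2)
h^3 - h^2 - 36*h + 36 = (h - 6)*(h - 1)*(h + 6)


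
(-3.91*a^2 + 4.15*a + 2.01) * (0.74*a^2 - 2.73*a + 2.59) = -2.8934*a^4 + 13.7453*a^3 - 19.969*a^2 + 5.2612*a + 5.2059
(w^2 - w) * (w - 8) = w^3 - 9*w^2 + 8*w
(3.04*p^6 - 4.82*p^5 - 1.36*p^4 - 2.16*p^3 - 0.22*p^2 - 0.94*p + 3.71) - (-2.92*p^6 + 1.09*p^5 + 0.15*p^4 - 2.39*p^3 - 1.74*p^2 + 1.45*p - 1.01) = 5.96*p^6 - 5.91*p^5 - 1.51*p^4 + 0.23*p^3 + 1.52*p^2 - 2.39*p + 4.72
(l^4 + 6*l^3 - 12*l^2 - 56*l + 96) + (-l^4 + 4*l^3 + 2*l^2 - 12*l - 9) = 10*l^3 - 10*l^2 - 68*l + 87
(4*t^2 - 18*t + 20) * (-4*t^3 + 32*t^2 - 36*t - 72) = -16*t^5 + 200*t^4 - 800*t^3 + 1000*t^2 + 576*t - 1440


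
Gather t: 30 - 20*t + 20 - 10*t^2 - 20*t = -10*t^2 - 40*t + 50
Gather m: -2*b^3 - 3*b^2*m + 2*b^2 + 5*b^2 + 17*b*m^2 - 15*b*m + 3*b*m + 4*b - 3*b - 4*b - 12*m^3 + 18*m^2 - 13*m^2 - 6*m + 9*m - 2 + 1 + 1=-2*b^3 + 7*b^2 - 3*b - 12*m^3 + m^2*(17*b + 5) + m*(-3*b^2 - 12*b + 3)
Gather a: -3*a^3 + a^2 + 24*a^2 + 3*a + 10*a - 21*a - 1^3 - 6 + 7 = -3*a^3 + 25*a^2 - 8*a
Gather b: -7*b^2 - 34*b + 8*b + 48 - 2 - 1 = -7*b^2 - 26*b + 45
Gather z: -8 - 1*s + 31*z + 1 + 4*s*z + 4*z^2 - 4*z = -s + 4*z^2 + z*(4*s + 27) - 7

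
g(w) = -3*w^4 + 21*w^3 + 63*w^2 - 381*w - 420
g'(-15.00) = 52404.00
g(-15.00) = -203280.00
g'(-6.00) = 3723.00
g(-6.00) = -4290.00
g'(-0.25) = -408.38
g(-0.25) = -321.15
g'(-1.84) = -324.79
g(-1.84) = 329.13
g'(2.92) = 225.32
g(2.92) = -690.62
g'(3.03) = 245.36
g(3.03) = -664.72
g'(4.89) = 338.44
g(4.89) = -36.46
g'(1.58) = -71.98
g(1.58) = -800.57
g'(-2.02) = -279.55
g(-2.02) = 383.65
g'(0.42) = -317.86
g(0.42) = -567.44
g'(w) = -12*w^3 + 63*w^2 + 126*w - 381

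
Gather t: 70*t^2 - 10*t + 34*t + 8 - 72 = 70*t^2 + 24*t - 64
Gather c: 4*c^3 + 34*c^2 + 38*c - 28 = 4*c^3 + 34*c^2 + 38*c - 28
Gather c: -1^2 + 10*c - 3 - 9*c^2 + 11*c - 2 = -9*c^2 + 21*c - 6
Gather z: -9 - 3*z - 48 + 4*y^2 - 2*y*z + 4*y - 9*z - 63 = 4*y^2 + 4*y + z*(-2*y - 12) - 120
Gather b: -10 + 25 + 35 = 50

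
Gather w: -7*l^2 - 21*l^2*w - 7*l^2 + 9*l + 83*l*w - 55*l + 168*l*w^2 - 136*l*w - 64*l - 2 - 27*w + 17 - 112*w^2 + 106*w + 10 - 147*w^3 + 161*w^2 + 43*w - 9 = -14*l^2 - 110*l - 147*w^3 + w^2*(168*l + 49) + w*(-21*l^2 - 53*l + 122) + 16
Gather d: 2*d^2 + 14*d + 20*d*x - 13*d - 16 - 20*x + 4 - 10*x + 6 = 2*d^2 + d*(20*x + 1) - 30*x - 6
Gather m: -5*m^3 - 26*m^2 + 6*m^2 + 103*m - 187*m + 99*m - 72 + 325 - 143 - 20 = -5*m^3 - 20*m^2 + 15*m + 90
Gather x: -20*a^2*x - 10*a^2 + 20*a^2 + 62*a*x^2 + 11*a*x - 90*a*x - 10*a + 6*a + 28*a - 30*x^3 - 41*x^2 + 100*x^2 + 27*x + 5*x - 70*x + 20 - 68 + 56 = 10*a^2 + 24*a - 30*x^3 + x^2*(62*a + 59) + x*(-20*a^2 - 79*a - 38) + 8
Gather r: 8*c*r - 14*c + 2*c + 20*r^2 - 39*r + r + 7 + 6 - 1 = -12*c + 20*r^2 + r*(8*c - 38) + 12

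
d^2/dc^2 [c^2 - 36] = 2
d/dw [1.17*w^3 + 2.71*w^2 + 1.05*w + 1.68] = 3.51*w^2 + 5.42*w + 1.05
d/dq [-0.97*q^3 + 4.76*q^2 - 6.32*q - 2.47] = -2.91*q^2 + 9.52*q - 6.32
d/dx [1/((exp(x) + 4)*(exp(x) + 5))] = (-2*exp(x) - 9)*exp(x)/(exp(4*x) + 18*exp(3*x) + 121*exp(2*x) + 360*exp(x) + 400)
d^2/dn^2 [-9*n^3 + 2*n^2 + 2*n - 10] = 4 - 54*n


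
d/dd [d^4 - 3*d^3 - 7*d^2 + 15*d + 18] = 4*d^3 - 9*d^2 - 14*d + 15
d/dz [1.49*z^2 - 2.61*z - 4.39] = 2.98*z - 2.61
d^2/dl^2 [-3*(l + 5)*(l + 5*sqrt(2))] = -6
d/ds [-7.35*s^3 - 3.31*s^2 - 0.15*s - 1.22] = -22.05*s^2 - 6.62*s - 0.15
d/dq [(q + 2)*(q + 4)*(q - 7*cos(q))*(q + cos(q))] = -(q + 2)*(q + 4)*(q - 7*cos(q))*(sin(q) - 1) + (q + 2)*(q + 4)*(q + cos(q))*(7*sin(q) + 1) + (q + 2)*(q - 7*cos(q))*(q + cos(q)) + (q + 4)*(q - 7*cos(q))*(q + cos(q))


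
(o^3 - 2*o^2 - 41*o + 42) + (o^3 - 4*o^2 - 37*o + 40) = 2*o^3 - 6*o^2 - 78*o + 82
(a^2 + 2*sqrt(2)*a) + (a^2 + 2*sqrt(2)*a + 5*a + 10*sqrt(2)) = 2*a^2 + 5*a + 4*sqrt(2)*a + 10*sqrt(2)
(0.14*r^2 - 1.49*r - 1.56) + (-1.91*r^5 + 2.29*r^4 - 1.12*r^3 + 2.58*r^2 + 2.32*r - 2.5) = -1.91*r^5 + 2.29*r^4 - 1.12*r^3 + 2.72*r^2 + 0.83*r - 4.06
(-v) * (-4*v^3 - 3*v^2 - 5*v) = 4*v^4 + 3*v^3 + 5*v^2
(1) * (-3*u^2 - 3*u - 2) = -3*u^2 - 3*u - 2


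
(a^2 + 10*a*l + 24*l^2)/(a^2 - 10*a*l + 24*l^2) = (a^2 + 10*a*l + 24*l^2)/(a^2 - 10*a*l + 24*l^2)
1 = 1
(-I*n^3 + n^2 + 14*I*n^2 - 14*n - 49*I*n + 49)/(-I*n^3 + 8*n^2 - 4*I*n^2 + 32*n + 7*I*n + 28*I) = (n^2 - 14*n + 49)/(n^2 + n*(4 + 7*I) + 28*I)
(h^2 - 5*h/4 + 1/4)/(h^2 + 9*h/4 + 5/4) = (4*h^2 - 5*h + 1)/(4*h^2 + 9*h + 5)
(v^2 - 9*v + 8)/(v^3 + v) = (v^2 - 9*v + 8)/(v^3 + v)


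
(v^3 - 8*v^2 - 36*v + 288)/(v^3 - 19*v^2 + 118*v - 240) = (v + 6)/(v - 5)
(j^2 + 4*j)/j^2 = (j + 4)/j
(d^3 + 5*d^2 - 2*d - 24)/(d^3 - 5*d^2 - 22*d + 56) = (d + 3)/(d - 7)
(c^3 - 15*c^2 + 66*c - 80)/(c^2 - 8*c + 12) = (c^2 - 13*c + 40)/(c - 6)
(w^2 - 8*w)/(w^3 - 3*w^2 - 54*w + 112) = w/(w^2 + 5*w - 14)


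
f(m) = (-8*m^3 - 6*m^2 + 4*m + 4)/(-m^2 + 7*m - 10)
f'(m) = (2*m - 7)*(-8*m^3 - 6*m^2 + 4*m + 4)/(-m^2 + 7*m - 10)^2 + (-24*m^2 - 12*m + 4)/(-m^2 + 7*m - 10)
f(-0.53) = -0.10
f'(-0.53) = -0.32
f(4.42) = -560.23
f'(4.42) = -1103.41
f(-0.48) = -0.12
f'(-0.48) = -0.38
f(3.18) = -140.26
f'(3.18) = -87.12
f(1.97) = 798.33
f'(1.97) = 28115.27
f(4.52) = -693.84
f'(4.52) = -1617.06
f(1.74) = 58.22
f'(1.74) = 347.44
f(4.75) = -1410.55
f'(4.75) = -5993.98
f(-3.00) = -3.85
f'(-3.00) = 3.15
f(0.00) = -0.40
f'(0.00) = -0.68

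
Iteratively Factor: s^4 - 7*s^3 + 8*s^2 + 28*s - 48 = (s - 2)*(s^3 - 5*s^2 - 2*s + 24) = (s - 4)*(s - 2)*(s^2 - s - 6) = (s - 4)*(s - 3)*(s - 2)*(s + 2)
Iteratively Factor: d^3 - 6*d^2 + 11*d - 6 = (d - 2)*(d^2 - 4*d + 3) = (d - 3)*(d - 2)*(d - 1)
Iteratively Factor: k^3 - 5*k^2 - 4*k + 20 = (k + 2)*(k^2 - 7*k + 10) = (k - 5)*(k + 2)*(k - 2)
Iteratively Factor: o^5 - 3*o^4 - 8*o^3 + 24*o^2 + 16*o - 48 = (o - 3)*(o^4 - 8*o^2 + 16) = (o - 3)*(o + 2)*(o^3 - 2*o^2 - 4*o + 8) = (o - 3)*(o + 2)^2*(o^2 - 4*o + 4) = (o - 3)*(o - 2)*(o + 2)^2*(o - 2)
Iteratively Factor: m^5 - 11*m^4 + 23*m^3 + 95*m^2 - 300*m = (m - 4)*(m^4 - 7*m^3 - 5*m^2 + 75*m) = (m - 5)*(m - 4)*(m^3 - 2*m^2 - 15*m) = (m - 5)^2*(m - 4)*(m^2 + 3*m) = m*(m - 5)^2*(m - 4)*(m + 3)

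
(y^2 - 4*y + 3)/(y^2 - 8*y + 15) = (y - 1)/(y - 5)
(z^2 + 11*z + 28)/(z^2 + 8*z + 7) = (z + 4)/(z + 1)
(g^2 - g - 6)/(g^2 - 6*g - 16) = (g - 3)/(g - 8)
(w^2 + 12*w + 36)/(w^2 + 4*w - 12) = (w + 6)/(w - 2)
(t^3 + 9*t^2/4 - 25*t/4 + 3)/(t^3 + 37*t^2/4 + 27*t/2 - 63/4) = (t^2 + 3*t - 4)/(t^2 + 10*t + 21)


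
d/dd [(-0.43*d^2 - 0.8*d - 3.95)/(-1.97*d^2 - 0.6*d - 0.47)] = (-1.318*d^2 - 15.1588*d - 1.994)/(3.8809*d^4 + 2.364*d^3 + 2.2118*d^2 + 0.564*d + 0.2209)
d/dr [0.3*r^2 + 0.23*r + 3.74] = 0.6*r + 0.23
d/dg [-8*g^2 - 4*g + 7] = -16*g - 4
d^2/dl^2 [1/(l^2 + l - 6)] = 2*(-l^2 - l + (2*l + 1)^2 + 6)/(l^2 + l - 6)^3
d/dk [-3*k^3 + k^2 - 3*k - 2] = -9*k^2 + 2*k - 3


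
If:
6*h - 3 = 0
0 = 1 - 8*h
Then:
No Solution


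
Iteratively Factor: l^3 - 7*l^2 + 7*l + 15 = (l - 3)*(l^2 - 4*l - 5) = (l - 3)*(l + 1)*(l - 5)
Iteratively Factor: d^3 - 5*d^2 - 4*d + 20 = (d + 2)*(d^2 - 7*d + 10) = (d - 5)*(d + 2)*(d - 2)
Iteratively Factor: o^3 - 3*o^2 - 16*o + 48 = (o + 4)*(o^2 - 7*o + 12) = (o - 4)*(o + 4)*(o - 3)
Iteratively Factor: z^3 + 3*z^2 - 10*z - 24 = (z + 4)*(z^2 - z - 6) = (z + 2)*(z + 4)*(z - 3)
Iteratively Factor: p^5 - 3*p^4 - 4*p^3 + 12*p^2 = (p + 2)*(p^4 - 5*p^3 + 6*p^2) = p*(p + 2)*(p^3 - 5*p^2 + 6*p) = p*(p - 2)*(p + 2)*(p^2 - 3*p) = p^2*(p - 2)*(p + 2)*(p - 3)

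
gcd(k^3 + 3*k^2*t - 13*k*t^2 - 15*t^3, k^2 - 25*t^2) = k + 5*t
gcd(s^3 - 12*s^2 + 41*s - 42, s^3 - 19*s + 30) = s^2 - 5*s + 6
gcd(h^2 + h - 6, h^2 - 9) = h + 3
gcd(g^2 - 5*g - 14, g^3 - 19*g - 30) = g + 2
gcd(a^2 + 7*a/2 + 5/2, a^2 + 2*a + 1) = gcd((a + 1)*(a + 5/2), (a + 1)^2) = a + 1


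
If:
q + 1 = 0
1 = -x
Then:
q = -1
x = -1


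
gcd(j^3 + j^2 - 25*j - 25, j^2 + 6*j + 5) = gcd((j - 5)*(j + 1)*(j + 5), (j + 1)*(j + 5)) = j^2 + 6*j + 5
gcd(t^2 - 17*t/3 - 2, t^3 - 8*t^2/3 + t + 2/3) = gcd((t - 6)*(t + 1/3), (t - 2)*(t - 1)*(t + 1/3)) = t + 1/3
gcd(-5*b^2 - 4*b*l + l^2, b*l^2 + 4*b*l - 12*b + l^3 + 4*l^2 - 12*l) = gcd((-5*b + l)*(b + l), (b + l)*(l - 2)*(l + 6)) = b + l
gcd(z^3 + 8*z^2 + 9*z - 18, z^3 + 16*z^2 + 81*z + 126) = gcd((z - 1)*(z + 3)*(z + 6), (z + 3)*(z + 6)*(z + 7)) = z^2 + 9*z + 18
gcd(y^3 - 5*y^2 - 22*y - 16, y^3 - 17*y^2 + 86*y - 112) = y - 8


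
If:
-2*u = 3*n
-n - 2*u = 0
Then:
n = 0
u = 0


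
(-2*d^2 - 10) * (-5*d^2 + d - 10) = 10*d^4 - 2*d^3 + 70*d^2 - 10*d + 100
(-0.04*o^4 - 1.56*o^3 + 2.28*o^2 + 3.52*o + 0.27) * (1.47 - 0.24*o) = 0.0096*o^5 + 0.3156*o^4 - 2.8404*o^3 + 2.5068*o^2 + 5.1096*o + 0.3969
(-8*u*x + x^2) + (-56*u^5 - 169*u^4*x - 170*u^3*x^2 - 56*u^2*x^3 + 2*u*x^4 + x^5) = -56*u^5 - 169*u^4*x - 170*u^3*x^2 - 56*u^2*x^3 + 2*u*x^4 - 8*u*x + x^5 + x^2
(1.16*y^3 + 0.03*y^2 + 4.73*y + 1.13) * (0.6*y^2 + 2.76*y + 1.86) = 0.696*y^5 + 3.2196*y^4 + 5.0784*y^3 + 13.7886*y^2 + 11.9166*y + 2.1018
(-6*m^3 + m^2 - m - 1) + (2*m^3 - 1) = -4*m^3 + m^2 - m - 2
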